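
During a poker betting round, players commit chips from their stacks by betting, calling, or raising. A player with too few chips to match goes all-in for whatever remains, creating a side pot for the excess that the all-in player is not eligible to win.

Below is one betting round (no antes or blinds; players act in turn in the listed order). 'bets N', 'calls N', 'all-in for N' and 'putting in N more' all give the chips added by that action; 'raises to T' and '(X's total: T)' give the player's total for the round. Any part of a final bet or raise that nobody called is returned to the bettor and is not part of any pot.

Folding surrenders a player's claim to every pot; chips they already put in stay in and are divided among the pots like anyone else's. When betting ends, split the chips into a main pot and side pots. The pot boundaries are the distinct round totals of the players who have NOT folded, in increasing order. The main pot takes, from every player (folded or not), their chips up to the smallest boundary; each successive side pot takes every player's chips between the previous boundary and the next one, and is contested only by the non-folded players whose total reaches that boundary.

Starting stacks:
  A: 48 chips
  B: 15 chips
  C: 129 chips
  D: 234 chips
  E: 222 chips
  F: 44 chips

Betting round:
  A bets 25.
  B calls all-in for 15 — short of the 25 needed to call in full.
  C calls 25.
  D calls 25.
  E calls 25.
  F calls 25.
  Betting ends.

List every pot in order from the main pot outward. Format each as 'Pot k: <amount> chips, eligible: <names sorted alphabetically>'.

Contributions: A=25, B=15, C=25, D=25, E=25, F=25
Pot levels (distinct totals of non-folded players): 15, 25
Layer 1-15: 15 each from A, B, C, D, E, F = 15*6 = 90 chips; eligible A, B, C, D, E, F
Layer 16-25: 10 each from A, C, D, E, F = 10*5 = 50 chips; eligible A, C, D, E, F

Pot 1: 90 chips, eligible: A, B, C, D, E, F
Pot 2: 50 chips, eligible: A, C, D, E, F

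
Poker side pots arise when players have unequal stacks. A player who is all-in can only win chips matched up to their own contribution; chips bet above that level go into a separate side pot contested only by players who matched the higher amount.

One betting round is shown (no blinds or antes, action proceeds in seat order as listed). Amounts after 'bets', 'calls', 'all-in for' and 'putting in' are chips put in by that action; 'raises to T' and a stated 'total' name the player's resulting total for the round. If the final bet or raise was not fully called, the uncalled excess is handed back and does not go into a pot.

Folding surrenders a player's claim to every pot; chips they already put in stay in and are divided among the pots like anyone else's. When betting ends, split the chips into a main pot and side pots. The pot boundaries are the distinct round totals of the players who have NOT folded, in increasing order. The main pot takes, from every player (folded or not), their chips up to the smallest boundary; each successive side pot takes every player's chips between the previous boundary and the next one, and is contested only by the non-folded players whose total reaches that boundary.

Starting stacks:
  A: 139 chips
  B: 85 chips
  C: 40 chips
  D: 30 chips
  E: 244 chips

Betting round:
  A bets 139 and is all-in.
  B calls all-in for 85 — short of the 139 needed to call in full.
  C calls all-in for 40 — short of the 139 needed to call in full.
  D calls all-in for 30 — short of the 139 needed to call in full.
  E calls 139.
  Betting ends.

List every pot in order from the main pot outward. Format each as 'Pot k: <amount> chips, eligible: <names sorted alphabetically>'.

Pot 1: 150 chips, eligible: A, B, C, D, E
Pot 2: 40 chips, eligible: A, B, C, E
Pot 3: 135 chips, eligible: A, B, E
Pot 4: 108 chips, eligible: A, E

Derivation:
Contributions: A=139, B=85, C=40, D=30, E=139
Pot levels (distinct totals of non-folded players): 30, 40, 85, 139
Layer 1-30: 30 each from A, B, C, D, E = 30*5 = 150 chips; eligible A, B, C, D, E
Layer 31-40: 10 each from A, B, C, E = 10*4 = 40 chips; eligible A, B, C, E
Layer 41-85: 45 each from A, B, E = 45*3 = 135 chips; eligible A, B, E
Layer 86-139: 54 each from A, E = 54*2 = 108 chips; eligible A, E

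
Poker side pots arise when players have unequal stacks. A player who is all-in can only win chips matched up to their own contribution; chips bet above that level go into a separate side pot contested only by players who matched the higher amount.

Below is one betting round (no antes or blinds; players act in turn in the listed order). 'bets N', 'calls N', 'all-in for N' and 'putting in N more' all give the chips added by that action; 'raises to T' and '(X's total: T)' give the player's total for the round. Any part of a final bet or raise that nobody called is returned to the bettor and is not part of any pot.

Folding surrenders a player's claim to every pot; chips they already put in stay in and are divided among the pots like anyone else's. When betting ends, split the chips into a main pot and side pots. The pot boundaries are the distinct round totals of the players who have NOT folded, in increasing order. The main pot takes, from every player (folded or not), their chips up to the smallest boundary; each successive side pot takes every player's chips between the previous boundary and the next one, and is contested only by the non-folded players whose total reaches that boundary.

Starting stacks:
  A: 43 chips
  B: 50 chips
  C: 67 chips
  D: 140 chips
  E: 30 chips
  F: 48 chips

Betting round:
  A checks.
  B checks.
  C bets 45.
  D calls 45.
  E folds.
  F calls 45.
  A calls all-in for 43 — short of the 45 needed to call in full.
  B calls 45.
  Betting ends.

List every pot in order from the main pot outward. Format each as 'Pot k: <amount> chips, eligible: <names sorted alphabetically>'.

Pot 1: 215 chips, eligible: A, B, C, D, F
Pot 2: 8 chips, eligible: B, C, D, F

Derivation:
Contributions: A=43, B=45, C=45, D=45, F=45
Folded: E
Pot levels (distinct totals of non-folded players): 43, 45
Layer 1-43: 43 each from A, B, C, D, F = 43*5 = 215 chips; eligible A, B, C, D, F
Layer 44-45: 2 each from B, C, D, F = 2*4 = 8 chips; eligible B, C, D, F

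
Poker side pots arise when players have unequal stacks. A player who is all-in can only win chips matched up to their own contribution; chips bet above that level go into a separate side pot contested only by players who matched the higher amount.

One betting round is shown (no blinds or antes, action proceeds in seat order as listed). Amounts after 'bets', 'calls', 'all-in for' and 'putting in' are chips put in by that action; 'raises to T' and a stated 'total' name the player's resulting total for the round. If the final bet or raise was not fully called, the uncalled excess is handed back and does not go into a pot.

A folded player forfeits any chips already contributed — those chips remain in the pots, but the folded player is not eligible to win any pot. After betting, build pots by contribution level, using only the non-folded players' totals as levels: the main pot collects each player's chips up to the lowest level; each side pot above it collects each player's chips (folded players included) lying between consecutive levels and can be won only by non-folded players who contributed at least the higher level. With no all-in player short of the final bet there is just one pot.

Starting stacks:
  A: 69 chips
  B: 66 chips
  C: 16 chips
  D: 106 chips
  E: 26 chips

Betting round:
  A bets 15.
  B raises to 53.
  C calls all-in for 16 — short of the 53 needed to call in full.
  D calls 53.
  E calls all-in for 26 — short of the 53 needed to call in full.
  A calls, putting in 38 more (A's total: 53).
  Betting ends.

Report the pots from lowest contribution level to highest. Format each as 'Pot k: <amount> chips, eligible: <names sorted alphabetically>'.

Pot 1: 80 chips, eligible: A, B, C, D, E
Pot 2: 40 chips, eligible: A, B, D, E
Pot 3: 81 chips, eligible: A, B, D

Derivation:
Contributions: A=53, B=53, C=16, D=53, E=26
Pot levels (distinct totals of non-folded players): 16, 26, 53
Layer 1-16: 16 each from A, B, C, D, E = 16*5 = 80 chips; eligible A, B, C, D, E
Layer 17-26: 10 each from A, B, D, E = 10*4 = 40 chips; eligible A, B, D, E
Layer 27-53: 27 each from A, B, D = 27*3 = 81 chips; eligible A, B, D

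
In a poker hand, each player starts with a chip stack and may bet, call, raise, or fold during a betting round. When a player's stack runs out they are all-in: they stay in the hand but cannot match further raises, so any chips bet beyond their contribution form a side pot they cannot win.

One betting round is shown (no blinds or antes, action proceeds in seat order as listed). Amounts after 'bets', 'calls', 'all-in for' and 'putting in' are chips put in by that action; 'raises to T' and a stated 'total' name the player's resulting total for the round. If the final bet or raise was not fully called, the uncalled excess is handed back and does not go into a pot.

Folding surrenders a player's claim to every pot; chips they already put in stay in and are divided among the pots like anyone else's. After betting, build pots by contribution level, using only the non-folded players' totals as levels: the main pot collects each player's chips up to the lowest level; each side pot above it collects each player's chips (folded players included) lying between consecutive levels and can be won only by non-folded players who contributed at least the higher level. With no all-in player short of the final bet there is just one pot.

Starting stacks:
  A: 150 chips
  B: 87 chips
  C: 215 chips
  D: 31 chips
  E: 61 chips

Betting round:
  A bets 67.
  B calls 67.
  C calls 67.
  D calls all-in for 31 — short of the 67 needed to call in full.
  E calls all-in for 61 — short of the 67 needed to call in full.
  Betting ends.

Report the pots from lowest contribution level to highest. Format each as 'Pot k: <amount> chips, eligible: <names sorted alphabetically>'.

Pot 1: 155 chips, eligible: A, B, C, D, E
Pot 2: 120 chips, eligible: A, B, C, E
Pot 3: 18 chips, eligible: A, B, C

Derivation:
Contributions: A=67, B=67, C=67, D=31, E=61
Pot levels (distinct totals of non-folded players): 31, 61, 67
Layer 1-31: 31 each from A, B, C, D, E = 31*5 = 155 chips; eligible A, B, C, D, E
Layer 32-61: 30 each from A, B, C, E = 30*4 = 120 chips; eligible A, B, C, E
Layer 62-67: 6 each from A, B, C = 6*3 = 18 chips; eligible A, B, C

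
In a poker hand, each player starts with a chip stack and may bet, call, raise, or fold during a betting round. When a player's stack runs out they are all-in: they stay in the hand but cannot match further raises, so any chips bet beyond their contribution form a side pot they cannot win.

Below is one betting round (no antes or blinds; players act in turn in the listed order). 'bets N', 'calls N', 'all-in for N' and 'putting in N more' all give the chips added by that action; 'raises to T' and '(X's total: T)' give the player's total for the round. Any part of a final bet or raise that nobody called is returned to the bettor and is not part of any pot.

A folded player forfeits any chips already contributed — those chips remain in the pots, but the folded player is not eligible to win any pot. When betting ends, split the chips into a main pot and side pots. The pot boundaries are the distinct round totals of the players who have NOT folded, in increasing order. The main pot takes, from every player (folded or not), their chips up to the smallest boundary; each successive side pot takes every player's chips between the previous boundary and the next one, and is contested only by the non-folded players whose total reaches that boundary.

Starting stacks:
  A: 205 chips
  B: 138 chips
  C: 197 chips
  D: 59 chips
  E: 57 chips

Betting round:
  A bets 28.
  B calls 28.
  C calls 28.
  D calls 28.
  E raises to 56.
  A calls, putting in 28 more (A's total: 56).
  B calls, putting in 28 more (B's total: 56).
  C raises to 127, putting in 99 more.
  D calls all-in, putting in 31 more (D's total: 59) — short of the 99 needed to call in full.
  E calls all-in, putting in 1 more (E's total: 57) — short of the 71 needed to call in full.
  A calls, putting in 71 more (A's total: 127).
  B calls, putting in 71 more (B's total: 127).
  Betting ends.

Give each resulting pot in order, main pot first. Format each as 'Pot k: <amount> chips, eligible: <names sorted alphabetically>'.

Pot 1: 285 chips, eligible: A, B, C, D, E
Pot 2: 8 chips, eligible: A, B, C, D
Pot 3: 204 chips, eligible: A, B, C

Derivation:
Contributions: A=127, B=127, C=127, D=59, E=57
Pot levels (distinct totals of non-folded players): 57, 59, 127
Layer 1-57: 57 each from A, B, C, D, E = 57*5 = 285 chips; eligible A, B, C, D, E
Layer 58-59: 2 each from A, B, C, D = 2*4 = 8 chips; eligible A, B, C, D
Layer 60-127: 68 each from A, B, C = 68*3 = 204 chips; eligible A, B, C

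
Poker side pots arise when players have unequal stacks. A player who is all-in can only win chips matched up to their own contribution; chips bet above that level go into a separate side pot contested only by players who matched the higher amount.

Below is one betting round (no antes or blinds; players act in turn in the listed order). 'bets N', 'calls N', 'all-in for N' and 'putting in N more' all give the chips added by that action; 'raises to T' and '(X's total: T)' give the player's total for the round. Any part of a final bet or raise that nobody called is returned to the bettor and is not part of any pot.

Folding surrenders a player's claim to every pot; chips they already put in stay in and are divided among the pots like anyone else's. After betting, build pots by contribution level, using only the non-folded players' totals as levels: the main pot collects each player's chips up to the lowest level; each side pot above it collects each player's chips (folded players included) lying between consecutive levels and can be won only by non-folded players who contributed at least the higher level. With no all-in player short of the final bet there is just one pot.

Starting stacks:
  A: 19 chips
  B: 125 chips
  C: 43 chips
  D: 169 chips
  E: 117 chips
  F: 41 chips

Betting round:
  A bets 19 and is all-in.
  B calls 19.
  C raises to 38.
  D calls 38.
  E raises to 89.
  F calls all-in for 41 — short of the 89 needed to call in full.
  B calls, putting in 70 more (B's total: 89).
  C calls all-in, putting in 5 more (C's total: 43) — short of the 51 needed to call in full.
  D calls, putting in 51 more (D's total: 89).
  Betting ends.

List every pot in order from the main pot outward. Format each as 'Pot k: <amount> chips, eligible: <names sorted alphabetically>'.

Contributions: A=19, B=89, C=43, D=89, E=89, F=41
Pot levels (distinct totals of non-folded players): 19, 41, 43, 89
Layer 1-19: 19 each from A, B, C, D, E, F = 19*6 = 114 chips; eligible A, B, C, D, E, F
Layer 20-41: 22 each from B, C, D, E, F = 22*5 = 110 chips; eligible B, C, D, E, F
Layer 42-43: 2 each from B, C, D, E = 2*4 = 8 chips; eligible B, C, D, E
Layer 44-89: 46 each from B, D, E = 46*3 = 138 chips; eligible B, D, E

Pot 1: 114 chips, eligible: A, B, C, D, E, F
Pot 2: 110 chips, eligible: B, C, D, E, F
Pot 3: 8 chips, eligible: B, C, D, E
Pot 4: 138 chips, eligible: B, D, E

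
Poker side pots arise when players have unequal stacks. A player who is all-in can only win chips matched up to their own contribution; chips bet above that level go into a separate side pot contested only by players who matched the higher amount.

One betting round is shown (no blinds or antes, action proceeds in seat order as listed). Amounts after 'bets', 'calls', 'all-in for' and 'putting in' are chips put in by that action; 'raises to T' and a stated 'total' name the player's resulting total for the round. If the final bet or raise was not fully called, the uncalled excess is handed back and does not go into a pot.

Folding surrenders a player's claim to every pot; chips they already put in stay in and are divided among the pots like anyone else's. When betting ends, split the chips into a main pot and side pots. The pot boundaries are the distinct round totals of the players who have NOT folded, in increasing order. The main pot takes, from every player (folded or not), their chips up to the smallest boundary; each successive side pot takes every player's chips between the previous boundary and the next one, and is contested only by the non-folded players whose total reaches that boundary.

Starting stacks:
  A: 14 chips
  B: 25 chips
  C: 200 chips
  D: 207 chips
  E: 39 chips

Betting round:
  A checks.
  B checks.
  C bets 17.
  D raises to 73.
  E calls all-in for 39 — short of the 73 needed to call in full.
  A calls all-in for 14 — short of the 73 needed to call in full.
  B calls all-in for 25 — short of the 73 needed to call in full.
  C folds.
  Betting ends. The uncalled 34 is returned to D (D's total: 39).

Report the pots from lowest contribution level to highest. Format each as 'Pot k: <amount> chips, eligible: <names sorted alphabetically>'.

Pot 1: 70 chips, eligible: A, B, D, E
Pot 2: 36 chips, eligible: B, D, E
Pot 3: 28 chips, eligible: D, E

Derivation:
Contributions (after 34 returned to D): A=14, B=25, C=17, D=39, E=39
Folded: C
Pot levels (distinct totals of non-folded players): 14, 25, 39
Layer 1-14: 14 each from A, B, C, D, E = 14*5 = 70 chips; eligible A, B, D, E
Layer 15-25: B 11 + C 3 + D 11 + E 11 = 36 chips; eligible B, D, E
Layer 26-39: 14 each from D, E = 14*2 = 28 chips; eligible D, E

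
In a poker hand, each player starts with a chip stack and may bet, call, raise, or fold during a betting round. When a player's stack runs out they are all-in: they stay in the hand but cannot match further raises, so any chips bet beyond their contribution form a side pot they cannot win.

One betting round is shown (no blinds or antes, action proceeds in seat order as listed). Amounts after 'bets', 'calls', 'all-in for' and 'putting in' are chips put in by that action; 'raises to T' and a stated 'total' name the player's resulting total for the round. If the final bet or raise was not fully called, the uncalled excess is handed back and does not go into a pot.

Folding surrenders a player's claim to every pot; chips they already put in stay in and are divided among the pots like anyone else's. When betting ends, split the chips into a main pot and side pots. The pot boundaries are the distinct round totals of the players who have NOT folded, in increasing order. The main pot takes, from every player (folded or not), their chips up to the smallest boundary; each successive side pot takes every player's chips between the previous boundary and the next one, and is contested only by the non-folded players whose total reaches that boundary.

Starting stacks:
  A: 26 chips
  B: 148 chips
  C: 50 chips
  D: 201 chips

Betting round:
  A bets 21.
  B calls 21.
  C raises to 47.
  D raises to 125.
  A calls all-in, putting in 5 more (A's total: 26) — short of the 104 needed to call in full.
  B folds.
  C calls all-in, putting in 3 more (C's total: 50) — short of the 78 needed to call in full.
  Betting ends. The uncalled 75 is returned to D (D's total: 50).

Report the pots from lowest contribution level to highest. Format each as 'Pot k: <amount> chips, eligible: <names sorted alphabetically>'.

Pot 1: 99 chips, eligible: A, C, D
Pot 2: 48 chips, eligible: C, D

Derivation:
Contributions (after 75 returned to D): A=26, B=21, C=50, D=50
Folded: B
Pot levels (distinct totals of non-folded players): 26, 50
Layer 1-26: A 26 + B 21 + C 26 + D 26 = 99 chips; eligible A, C, D
Layer 27-50: 24 each from C, D = 24*2 = 48 chips; eligible C, D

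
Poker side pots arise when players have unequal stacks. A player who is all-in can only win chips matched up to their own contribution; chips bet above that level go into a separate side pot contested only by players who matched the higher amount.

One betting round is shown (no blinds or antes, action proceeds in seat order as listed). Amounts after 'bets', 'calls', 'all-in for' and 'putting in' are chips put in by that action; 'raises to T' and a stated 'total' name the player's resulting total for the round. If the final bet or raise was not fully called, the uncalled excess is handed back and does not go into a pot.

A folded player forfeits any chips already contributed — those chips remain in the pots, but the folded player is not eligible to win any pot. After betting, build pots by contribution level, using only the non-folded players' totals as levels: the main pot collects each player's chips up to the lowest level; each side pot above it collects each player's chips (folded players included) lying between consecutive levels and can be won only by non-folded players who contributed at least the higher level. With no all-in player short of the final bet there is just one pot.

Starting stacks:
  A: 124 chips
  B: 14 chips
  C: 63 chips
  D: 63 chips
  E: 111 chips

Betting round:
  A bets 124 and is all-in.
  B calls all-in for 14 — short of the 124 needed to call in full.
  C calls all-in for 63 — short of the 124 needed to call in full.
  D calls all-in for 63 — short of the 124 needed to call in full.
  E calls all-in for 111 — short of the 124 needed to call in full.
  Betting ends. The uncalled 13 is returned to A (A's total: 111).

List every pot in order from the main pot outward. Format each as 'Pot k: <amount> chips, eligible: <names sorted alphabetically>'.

Pot 1: 70 chips, eligible: A, B, C, D, E
Pot 2: 196 chips, eligible: A, C, D, E
Pot 3: 96 chips, eligible: A, E

Derivation:
Contributions (after 13 returned to A): A=111, B=14, C=63, D=63, E=111
Pot levels (distinct totals of non-folded players): 14, 63, 111
Layer 1-14: 14 each from A, B, C, D, E = 14*5 = 70 chips; eligible A, B, C, D, E
Layer 15-63: 49 each from A, C, D, E = 49*4 = 196 chips; eligible A, C, D, E
Layer 64-111: 48 each from A, E = 48*2 = 96 chips; eligible A, E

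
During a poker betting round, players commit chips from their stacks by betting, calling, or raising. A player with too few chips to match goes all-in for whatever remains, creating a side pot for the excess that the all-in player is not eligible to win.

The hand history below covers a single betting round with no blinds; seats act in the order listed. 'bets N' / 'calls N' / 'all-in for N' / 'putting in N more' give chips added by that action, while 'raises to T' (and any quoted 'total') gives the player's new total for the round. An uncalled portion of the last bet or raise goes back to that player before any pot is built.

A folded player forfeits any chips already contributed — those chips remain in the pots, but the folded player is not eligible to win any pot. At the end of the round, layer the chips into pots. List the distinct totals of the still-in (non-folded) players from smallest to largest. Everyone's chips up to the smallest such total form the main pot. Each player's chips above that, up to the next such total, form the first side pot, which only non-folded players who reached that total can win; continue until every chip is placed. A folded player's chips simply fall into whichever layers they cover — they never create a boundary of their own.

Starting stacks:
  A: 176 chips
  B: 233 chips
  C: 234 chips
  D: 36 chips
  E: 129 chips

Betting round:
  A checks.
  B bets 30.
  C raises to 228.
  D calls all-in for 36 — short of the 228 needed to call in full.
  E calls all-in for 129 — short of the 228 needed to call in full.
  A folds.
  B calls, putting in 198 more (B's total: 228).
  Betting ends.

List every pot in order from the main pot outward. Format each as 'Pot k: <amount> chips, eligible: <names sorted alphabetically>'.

Pot 1: 144 chips, eligible: B, C, D, E
Pot 2: 279 chips, eligible: B, C, E
Pot 3: 198 chips, eligible: B, C

Derivation:
Contributions: B=228, C=228, D=36, E=129
Folded: A
Pot levels (distinct totals of non-folded players): 36, 129, 228
Layer 1-36: 36 each from B, C, D, E = 36*4 = 144 chips; eligible B, C, D, E
Layer 37-129: 93 each from B, C, E = 93*3 = 279 chips; eligible B, C, E
Layer 130-228: 99 each from B, C = 99*2 = 198 chips; eligible B, C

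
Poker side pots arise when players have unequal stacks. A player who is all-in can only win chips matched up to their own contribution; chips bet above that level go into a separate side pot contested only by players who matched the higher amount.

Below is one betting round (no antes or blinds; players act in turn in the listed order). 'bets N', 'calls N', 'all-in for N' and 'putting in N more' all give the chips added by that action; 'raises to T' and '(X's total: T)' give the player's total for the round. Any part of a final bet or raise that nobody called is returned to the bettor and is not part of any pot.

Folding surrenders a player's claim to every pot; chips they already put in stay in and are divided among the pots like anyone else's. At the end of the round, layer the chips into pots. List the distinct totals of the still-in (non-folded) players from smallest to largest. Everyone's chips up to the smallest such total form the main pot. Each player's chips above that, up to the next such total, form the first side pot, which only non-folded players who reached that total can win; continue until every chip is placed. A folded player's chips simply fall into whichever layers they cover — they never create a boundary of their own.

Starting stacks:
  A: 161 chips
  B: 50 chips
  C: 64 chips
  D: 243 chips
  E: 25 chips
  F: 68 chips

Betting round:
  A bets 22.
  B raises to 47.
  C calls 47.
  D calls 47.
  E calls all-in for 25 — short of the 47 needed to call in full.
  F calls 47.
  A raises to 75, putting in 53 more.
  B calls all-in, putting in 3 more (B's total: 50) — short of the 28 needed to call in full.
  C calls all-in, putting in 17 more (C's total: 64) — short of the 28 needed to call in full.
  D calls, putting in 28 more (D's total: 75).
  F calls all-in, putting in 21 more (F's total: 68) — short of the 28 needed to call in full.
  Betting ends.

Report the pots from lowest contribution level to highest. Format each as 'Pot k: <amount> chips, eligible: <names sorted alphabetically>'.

Pot 1: 150 chips, eligible: A, B, C, D, E, F
Pot 2: 125 chips, eligible: A, B, C, D, F
Pot 3: 56 chips, eligible: A, C, D, F
Pot 4: 12 chips, eligible: A, D, F
Pot 5: 14 chips, eligible: A, D

Derivation:
Contributions: A=75, B=50, C=64, D=75, E=25, F=68
Pot levels (distinct totals of non-folded players): 25, 50, 64, 68, 75
Layer 1-25: 25 each from A, B, C, D, E, F = 25*6 = 150 chips; eligible A, B, C, D, E, F
Layer 26-50: 25 each from A, B, C, D, F = 25*5 = 125 chips; eligible A, B, C, D, F
Layer 51-64: 14 each from A, C, D, F = 14*4 = 56 chips; eligible A, C, D, F
Layer 65-68: 4 each from A, D, F = 4*3 = 12 chips; eligible A, D, F
Layer 69-75: 7 each from A, D = 7*2 = 14 chips; eligible A, D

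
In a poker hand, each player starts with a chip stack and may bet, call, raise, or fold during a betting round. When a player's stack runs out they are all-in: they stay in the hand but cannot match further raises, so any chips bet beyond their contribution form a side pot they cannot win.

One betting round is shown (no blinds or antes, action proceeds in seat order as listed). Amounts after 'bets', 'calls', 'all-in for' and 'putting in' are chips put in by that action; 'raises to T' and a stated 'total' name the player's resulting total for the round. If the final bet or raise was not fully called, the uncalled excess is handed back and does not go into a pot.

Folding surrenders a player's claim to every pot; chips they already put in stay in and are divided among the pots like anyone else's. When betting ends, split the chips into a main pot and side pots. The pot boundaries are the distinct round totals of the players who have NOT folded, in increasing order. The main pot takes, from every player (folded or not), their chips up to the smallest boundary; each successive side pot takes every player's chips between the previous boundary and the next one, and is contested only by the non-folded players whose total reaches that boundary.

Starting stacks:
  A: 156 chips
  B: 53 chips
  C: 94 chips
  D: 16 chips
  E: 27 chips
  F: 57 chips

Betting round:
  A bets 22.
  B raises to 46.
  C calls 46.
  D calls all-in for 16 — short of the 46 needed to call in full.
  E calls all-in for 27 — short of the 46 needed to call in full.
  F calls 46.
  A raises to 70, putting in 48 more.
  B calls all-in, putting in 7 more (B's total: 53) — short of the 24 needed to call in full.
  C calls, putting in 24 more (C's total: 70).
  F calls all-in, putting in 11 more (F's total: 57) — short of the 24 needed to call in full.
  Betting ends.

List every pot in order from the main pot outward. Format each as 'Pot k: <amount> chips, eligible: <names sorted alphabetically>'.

Pot 1: 96 chips, eligible: A, B, C, D, E, F
Pot 2: 55 chips, eligible: A, B, C, E, F
Pot 3: 104 chips, eligible: A, B, C, F
Pot 4: 12 chips, eligible: A, C, F
Pot 5: 26 chips, eligible: A, C

Derivation:
Contributions: A=70, B=53, C=70, D=16, E=27, F=57
Pot levels (distinct totals of non-folded players): 16, 27, 53, 57, 70
Layer 1-16: 16 each from A, B, C, D, E, F = 16*6 = 96 chips; eligible A, B, C, D, E, F
Layer 17-27: 11 each from A, B, C, E, F = 11*5 = 55 chips; eligible A, B, C, E, F
Layer 28-53: 26 each from A, B, C, F = 26*4 = 104 chips; eligible A, B, C, F
Layer 54-57: 4 each from A, C, F = 4*3 = 12 chips; eligible A, C, F
Layer 58-70: 13 each from A, C = 13*2 = 26 chips; eligible A, C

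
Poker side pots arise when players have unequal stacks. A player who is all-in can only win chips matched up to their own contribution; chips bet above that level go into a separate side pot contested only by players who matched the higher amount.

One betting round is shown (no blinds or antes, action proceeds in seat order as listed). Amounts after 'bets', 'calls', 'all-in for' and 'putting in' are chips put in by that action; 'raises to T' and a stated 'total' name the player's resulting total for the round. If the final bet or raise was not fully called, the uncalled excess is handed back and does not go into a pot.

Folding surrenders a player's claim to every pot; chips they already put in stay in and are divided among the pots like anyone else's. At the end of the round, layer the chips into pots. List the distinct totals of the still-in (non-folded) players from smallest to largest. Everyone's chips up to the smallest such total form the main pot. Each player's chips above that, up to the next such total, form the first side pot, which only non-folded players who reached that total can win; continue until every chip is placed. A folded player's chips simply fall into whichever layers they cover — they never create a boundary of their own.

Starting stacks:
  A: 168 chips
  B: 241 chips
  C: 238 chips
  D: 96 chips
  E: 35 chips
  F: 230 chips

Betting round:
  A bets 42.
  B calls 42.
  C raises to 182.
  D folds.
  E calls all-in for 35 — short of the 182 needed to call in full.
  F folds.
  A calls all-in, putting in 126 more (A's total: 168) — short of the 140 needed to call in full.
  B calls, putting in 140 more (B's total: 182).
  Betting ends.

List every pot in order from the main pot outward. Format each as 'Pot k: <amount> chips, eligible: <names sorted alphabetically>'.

Pot 1: 140 chips, eligible: A, B, C, E
Pot 2: 399 chips, eligible: A, B, C
Pot 3: 28 chips, eligible: B, C

Derivation:
Contributions: A=168, B=182, C=182, E=35
Folded: D, F
Pot levels (distinct totals of non-folded players): 35, 168, 182
Layer 1-35: 35 each from A, B, C, E = 35*4 = 140 chips; eligible A, B, C, E
Layer 36-168: 133 each from A, B, C = 133*3 = 399 chips; eligible A, B, C
Layer 169-182: 14 each from B, C = 14*2 = 28 chips; eligible B, C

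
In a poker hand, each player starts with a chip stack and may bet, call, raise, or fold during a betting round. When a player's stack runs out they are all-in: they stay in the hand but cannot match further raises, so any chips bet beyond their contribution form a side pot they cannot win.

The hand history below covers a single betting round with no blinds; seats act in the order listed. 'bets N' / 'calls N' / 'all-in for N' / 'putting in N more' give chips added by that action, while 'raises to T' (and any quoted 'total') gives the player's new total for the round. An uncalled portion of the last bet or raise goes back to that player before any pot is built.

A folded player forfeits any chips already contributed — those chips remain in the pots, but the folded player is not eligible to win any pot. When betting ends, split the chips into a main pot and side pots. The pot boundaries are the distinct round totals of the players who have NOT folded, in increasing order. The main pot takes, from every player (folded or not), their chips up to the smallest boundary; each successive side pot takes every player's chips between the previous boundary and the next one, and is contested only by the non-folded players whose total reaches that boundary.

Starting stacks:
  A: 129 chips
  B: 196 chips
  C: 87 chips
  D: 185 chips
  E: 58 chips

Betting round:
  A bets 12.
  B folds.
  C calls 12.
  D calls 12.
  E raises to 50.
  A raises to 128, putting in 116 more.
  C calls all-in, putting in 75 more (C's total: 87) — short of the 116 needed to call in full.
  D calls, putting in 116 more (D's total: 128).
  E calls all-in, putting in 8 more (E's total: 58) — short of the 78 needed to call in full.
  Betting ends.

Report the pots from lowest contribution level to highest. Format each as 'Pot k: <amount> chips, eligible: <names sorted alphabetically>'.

Pot 1: 232 chips, eligible: A, C, D, E
Pot 2: 87 chips, eligible: A, C, D
Pot 3: 82 chips, eligible: A, D

Derivation:
Contributions: A=128, C=87, D=128, E=58
Folded: B
Pot levels (distinct totals of non-folded players): 58, 87, 128
Layer 1-58: 58 each from A, C, D, E = 58*4 = 232 chips; eligible A, C, D, E
Layer 59-87: 29 each from A, C, D = 29*3 = 87 chips; eligible A, C, D
Layer 88-128: 41 each from A, D = 41*2 = 82 chips; eligible A, D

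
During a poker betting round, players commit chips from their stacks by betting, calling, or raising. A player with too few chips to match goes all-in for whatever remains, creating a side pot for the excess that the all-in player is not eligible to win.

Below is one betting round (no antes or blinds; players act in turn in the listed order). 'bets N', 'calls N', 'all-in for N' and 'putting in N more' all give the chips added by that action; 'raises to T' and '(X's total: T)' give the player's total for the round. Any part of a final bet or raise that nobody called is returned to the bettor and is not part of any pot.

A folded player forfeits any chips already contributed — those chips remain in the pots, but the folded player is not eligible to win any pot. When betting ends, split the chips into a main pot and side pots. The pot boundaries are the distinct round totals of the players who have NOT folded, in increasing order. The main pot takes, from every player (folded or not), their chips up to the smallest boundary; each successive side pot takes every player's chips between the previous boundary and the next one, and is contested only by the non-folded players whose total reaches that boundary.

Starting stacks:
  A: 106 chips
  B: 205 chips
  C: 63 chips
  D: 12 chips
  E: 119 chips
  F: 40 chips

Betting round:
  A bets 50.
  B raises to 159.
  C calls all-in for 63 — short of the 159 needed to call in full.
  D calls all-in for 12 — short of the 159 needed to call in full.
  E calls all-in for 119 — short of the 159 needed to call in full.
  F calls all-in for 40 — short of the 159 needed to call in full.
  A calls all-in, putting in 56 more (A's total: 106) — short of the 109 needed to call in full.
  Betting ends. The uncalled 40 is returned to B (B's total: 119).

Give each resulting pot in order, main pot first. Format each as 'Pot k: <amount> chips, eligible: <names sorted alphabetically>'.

Contributions (after 40 returned to B): A=106, B=119, C=63, D=12, E=119, F=40
Pot levels (distinct totals of non-folded players): 12, 40, 63, 106, 119
Layer 1-12: 12 each from A, B, C, D, E, F = 12*6 = 72 chips; eligible A, B, C, D, E, F
Layer 13-40: 28 each from A, B, C, E, F = 28*5 = 140 chips; eligible A, B, C, E, F
Layer 41-63: 23 each from A, B, C, E = 23*4 = 92 chips; eligible A, B, C, E
Layer 64-106: 43 each from A, B, E = 43*3 = 129 chips; eligible A, B, E
Layer 107-119: 13 each from B, E = 13*2 = 26 chips; eligible B, E

Pot 1: 72 chips, eligible: A, B, C, D, E, F
Pot 2: 140 chips, eligible: A, B, C, E, F
Pot 3: 92 chips, eligible: A, B, C, E
Pot 4: 129 chips, eligible: A, B, E
Pot 5: 26 chips, eligible: B, E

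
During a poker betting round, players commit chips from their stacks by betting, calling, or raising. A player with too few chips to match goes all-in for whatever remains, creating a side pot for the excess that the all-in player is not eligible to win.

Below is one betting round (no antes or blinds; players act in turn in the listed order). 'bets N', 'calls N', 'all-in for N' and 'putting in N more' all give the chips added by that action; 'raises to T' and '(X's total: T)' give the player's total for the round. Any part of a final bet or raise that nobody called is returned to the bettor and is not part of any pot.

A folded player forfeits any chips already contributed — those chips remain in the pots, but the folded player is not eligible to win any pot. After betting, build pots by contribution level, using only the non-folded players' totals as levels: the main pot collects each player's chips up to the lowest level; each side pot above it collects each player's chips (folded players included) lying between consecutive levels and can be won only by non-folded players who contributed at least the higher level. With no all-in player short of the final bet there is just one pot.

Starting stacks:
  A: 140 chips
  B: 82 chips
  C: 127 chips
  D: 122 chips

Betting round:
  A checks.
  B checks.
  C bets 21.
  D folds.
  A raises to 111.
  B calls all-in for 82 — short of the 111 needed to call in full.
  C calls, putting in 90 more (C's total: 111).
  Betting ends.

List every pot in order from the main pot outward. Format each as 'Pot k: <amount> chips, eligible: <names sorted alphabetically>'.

Contributions: A=111, B=82, C=111
Folded: D
Pot levels (distinct totals of non-folded players): 82, 111
Layer 1-82: 82 each from A, B, C = 82*3 = 246 chips; eligible A, B, C
Layer 83-111: 29 each from A, C = 29*2 = 58 chips; eligible A, C

Pot 1: 246 chips, eligible: A, B, C
Pot 2: 58 chips, eligible: A, C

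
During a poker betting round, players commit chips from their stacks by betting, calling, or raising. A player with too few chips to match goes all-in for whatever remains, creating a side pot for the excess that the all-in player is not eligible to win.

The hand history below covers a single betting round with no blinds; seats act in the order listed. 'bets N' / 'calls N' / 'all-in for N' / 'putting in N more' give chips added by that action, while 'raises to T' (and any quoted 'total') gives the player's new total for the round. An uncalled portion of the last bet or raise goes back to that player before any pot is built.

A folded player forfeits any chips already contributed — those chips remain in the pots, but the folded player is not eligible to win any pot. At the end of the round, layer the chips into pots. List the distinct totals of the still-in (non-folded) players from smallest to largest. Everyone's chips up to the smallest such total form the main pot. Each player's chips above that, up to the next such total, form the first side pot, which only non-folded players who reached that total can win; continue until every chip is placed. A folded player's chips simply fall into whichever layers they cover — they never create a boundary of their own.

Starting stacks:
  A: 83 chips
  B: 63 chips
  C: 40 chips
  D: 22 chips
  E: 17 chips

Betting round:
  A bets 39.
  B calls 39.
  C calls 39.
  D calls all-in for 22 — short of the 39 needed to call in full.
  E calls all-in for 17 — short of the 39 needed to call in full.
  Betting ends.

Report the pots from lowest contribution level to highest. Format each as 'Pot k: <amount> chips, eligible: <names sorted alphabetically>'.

Contributions: A=39, B=39, C=39, D=22, E=17
Pot levels (distinct totals of non-folded players): 17, 22, 39
Layer 1-17: 17 each from A, B, C, D, E = 17*5 = 85 chips; eligible A, B, C, D, E
Layer 18-22: 5 each from A, B, C, D = 5*4 = 20 chips; eligible A, B, C, D
Layer 23-39: 17 each from A, B, C = 17*3 = 51 chips; eligible A, B, C

Pot 1: 85 chips, eligible: A, B, C, D, E
Pot 2: 20 chips, eligible: A, B, C, D
Pot 3: 51 chips, eligible: A, B, C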